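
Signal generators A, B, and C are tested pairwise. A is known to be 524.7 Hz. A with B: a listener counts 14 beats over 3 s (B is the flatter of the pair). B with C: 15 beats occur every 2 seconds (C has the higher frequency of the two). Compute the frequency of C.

A–B: Beat frequency = 14/3 = 4.6667 Hz.
B is below A, so f_B = 524.7 − 4.6667 = 520.0333 Hz.
B–C: Beat frequency = 15/2 = 7.5 Hz.
C is above B, so f_C = 520.0333 + 7.5 = 527.5333 Hz.

527.5333 Hz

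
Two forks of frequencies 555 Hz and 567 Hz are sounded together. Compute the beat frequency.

Beats arise from superposition of two nearby frequencies; the beat rate is |f₁ − f₂|.
|555 − 567| = 12 Hz.

12 Hz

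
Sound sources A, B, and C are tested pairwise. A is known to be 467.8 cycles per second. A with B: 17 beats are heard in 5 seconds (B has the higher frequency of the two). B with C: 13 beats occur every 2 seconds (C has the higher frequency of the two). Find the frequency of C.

477.7 Hz

A–B: Beat frequency = 17/5 = 3.4 Hz.
B is above A, so f_B = 467.8 + 3.4 = 471.2 Hz.
B–C: Beat frequency = 13/2 = 6.5 Hz.
C is above B, so f_C = 471.2 + 6.5 = 477.7 Hz.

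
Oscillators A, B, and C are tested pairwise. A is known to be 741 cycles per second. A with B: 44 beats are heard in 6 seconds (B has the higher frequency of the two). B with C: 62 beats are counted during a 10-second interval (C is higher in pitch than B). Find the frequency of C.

754.5333 Hz

A–B: Beat frequency = 44/6 = 7.3333 Hz.
B is above A, so f_B = 741 + 7.3333 = 748.3333 Hz.
B–C: Beat frequency = 62/10 = 6.2 Hz.
C is above B, so f_C = 748.3333 + 6.2 = 754.5333 Hz.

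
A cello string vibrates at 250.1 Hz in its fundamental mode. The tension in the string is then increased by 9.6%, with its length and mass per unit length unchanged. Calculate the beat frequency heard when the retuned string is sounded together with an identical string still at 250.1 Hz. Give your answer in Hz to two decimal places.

For a string, f ∝ √T, so the new frequency is 250.1·√1.096 = 261.8297 Hz.
f_beat = |261.8297 − 250.1| = 11.73 Hz.

11.73 Hz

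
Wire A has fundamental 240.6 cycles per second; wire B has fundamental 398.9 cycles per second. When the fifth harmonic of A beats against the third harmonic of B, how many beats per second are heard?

6.3 Hz

Fifth harmonic of the first: 5·240.6 = 1203.0 Hz.
Third harmonic of the second: 3·398.9 = 1196.7 Hz.
f_beat = |1203.0 − 1196.7| = 6.3 Hz.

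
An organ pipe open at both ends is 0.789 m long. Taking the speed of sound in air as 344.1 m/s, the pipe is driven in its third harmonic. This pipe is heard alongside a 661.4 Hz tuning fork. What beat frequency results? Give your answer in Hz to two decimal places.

7.22 Hz

Open pipe: f_n = n·v/(2L) = 3·344.1/(2·0.789) = 654.1825 Hz.
f_beat = |654.1825 − 661.4| = 7.22 Hz.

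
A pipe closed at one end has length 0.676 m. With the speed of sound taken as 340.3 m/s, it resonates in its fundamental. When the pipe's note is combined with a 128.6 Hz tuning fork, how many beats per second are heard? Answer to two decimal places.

Closed pipe (odd harmonics): f_n = n·v/(4L) = 1·340.3/(4·0.676) = 125.8506 Hz.
f_beat = |125.8506 − 128.6| = 2.75 Hz.

2.75 Hz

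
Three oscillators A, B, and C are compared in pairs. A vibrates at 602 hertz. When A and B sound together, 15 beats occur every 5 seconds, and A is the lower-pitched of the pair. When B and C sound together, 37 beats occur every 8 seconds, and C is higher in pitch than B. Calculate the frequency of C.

A–B: Beat frequency = 15/5 = 3 Hz.
B is above A, so f_B = 602 + 3 = 605 Hz.
B–C: Beat frequency = 37/8 = 4.625 Hz.
C is above B, so f_C = 605 + 4.625 = 609.625 Hz.

609.625 Hz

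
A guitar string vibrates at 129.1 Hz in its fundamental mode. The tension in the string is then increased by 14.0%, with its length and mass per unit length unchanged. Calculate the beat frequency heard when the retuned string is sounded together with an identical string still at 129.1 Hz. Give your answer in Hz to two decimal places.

8.74 Hz

For a string, f ∝ √T, so the new frequency is 129.1·√1.140 = 137.8411 Hz.
f_beat = |137.8411 − 129.1| = 8.74 Hz.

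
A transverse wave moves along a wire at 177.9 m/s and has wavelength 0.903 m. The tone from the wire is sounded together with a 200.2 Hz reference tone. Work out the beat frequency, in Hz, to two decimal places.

3.19 Hz

Source frequency f = v/λ = 177.9/0.903 = 197.0100 Hz.
f_beat = |197.0100 − 200.2| = 3.19 Hz.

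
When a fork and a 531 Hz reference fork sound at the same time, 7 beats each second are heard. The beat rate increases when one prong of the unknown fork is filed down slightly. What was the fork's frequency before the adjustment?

538 Hz

|f − 531| = 7, so the fork was at either 524 Hz or 538 Hz.
Filing a prong removes mass and raises the fork's frequency; the adjustment raises the fork's frequency.
The beat rate rose, so the adjustment moved the fork further from 531 Hz — it was already above the reference.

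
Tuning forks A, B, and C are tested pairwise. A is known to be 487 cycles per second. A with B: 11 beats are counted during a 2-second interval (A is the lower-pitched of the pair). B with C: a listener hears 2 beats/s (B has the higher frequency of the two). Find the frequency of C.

A–B: Beat frequency = 11/2 = 5.5 Hz.
B is above A, so f_B = 487 + 5.5 = 492.5 Hz.
C is below B, so f_C = 492.5 − 2 = 490.5 Hz.

490.5 Hz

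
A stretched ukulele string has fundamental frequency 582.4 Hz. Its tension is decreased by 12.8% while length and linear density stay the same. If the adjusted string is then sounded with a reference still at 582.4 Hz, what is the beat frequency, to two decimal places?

38.55 Hz

For a string, f ∝ √T, so the new frequency is 582.4·√0.872 = 543.8506 Hz.
f_beat = |543.8506 − 582.4| = 38.55 Hz.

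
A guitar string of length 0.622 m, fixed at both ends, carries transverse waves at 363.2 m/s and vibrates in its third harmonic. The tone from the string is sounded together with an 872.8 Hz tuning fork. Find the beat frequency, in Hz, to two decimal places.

3.08 Hz

For a string fixed at both ends, f_n = n·v/(2L) = 3·363.2/(2·0.622) = 875.8842 Hz.
f_beat = |875.8842 − 872.8| = 3.08 Hz.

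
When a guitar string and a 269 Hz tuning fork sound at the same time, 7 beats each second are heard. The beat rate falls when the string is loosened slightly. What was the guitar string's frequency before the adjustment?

276 Hz

|f − 269| = 7, so the guitar string was at either 262 Hz or 276 Hz.
Reducing tension lowers a string's frequency; the adjustment lowers the guitar string's frequency.
The beat rate fell, so the adjustment moved the guitar string toward 269 Hz — it must have started above the reference.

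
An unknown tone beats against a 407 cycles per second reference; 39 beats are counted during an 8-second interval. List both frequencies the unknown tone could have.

402.125 Hz or 411.875 Hz

Beat frequency = 39/8 = 4.875 Hz.
|f − 407| = 4.875, so f = 407 ± 4.875.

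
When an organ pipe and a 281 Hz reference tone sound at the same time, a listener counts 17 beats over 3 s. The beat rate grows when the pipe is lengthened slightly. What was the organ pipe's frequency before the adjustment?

275.3333 Hz

Beat frequency = 17/3 = 5.6667 Hz.
|f − 281| = 5.6667, so the organ pipe was at either 275.3333 Hz or 286.6667 Hz.
A longer pipe has a lower fundamental; the adjustment lowers the organ pipe's frequency.
The beat rate rose, so the adjustment moved the organ pipe further from 281 Hz — it was already below the reference.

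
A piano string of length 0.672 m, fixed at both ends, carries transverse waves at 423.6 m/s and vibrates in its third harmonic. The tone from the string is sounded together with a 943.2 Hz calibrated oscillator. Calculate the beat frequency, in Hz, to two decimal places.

For a string fixed at both ends, f_n = n·v/(2L) = 3·423.6/(2·0.672) = 945.5357 Hz.
f_beat = |945.5357 − 943.2| = 2.34 Hz.

2.34 Hz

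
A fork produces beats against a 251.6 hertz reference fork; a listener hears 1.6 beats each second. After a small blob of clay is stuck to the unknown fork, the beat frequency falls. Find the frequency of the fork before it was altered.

253.2 Hz

|f − 251.6| = 1.6, so the fork was at either 250 Hz or 253.2 Hz.
Adding mass to a fork lowers its frequency; the adjustment lowers the fork's frequency.
The beat rate fell, so the adjustment moved the fork toward 251.6 Hz — it must have started above the reference.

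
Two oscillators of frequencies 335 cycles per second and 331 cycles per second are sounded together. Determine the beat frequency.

The beat frequency equals the magnitude of the frequency difference.
|335 − 331| = 4 Hz.

4 Hz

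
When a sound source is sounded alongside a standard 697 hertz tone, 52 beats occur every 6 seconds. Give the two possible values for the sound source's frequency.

688.3333 Hz or 705.6667 Hz

Beat frequency = 52/6 = 8.6667 Hz.
|f − 697| = 8.6667, so f = 697 ± 8.6667.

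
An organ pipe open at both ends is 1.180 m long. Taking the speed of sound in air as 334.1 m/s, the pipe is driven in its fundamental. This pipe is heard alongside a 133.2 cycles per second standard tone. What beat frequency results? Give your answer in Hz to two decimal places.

Open pipe: f_n = n·v/(2L) = 1·334.1/(2·1.180) = 141.5678 Hz.
f_beat = |141.5678 − 133.2| = 8.37 Hz.

8.37 Hz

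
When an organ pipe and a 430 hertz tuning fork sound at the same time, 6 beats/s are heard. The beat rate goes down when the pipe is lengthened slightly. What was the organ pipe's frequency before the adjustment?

436 Hz

|f − 430| = 6, so the organ pipe was at either 424 Hz or 436 Hz.
A longer pipe has a lower fundamental; the adjustment lowers the organ pipe's frequency.
The beat rate fell, so the adjustment moved the organ pipe toward 430 Hz — it must have started above the reference.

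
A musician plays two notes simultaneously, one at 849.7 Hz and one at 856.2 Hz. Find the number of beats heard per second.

6.5 Hz

Beats arise from superposition of two nearby frequencies; the beat rate is |f₁ − f₂|.
|849.7 − 856.2| = 6.5 Hz.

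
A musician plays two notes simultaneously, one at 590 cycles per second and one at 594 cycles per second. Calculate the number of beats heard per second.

The beat frequency equals the magnitude of the frequency difference.
|590 − 594| = 4 Hz.

4 Hz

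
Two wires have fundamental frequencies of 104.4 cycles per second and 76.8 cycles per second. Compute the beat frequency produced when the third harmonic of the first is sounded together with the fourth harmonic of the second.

Third harmonic of the first: 3·104.4 = 313.2 Hz.
Fourth harmonic of the second: 4·76.8 = 307.2 Hz.
f_beat = |313.2 − 307.2| = 6.0 Hz.

6.0 Hz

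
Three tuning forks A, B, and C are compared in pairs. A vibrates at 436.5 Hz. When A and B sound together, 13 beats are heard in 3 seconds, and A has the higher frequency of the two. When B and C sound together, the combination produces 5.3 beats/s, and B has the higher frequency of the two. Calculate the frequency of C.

426.8667 Hz

A–B: Beat frequency = 13/3 = 4.3333 Hz.
B is below A, so f_B = 436.5 − 4.3333 = 432.1667 Hz.
C is below B, so f_C = 432.1667 − 5.3 = 426.8667 Hz.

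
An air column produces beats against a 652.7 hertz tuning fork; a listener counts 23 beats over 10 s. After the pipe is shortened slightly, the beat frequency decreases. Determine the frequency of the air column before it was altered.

650.4 Hz

Beat frequency = 23/10 = 2.3 Hz.
|f − 652.7| = 2.3, so the air column was at either 650.4 Hz or 655 Hz.
A shorter pipe has a higher fundamental; the adjustment raises the air column's frequency.
The beat rate fell, so the adjustment moved the air column toward 652.7 Hz — it must have started below the reference.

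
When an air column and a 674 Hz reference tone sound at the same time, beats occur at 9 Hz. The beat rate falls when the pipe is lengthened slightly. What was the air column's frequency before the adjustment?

|f − 674| = 9, so the air column was at either 665 Hz or 683 Hz.
A longer pipe has a lower fundamental; the adjustment lowers the air column's frequency.
The beat rate fell, so the adjustment moved the air column toward 674 Hz — it must have started above the reference.

683 Hz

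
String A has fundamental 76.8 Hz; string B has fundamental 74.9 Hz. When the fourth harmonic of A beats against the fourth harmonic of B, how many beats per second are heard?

7.6 Hz

Fourth harmonic of the first: 4·76.8 = 307.2 Hz.
Fourth harmonic of the second: 4·74.9 = 299.6 Hz.
f_beat = |307.2 − 299.6| = 7.6 Hz.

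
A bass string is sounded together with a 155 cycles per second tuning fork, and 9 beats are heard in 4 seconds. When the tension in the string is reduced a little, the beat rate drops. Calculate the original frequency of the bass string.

Beat frequency = 9/4 = 2.25 Hz.
|f − 155| = 2.25, so the bass string was at either 152.75 Hz or 157.25 Hz.
Lower tension means lower frequency; the adjustment lowers the bass string's frequency.
The beat rate fell, so the adjustment moved the bass string toward 155 Hz — it must have started above the reference.

157.25 Hz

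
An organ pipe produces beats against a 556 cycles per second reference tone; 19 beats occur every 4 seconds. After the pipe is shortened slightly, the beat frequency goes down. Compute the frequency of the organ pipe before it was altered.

551.25 Hz

Beat frequency = 19/4 = 4.75 Hz.
|f − 556| = 4.75, so the organ pipe was at either 551.25 Hz or 560.75 Hz.
A shorter pipe has a higher fundamental; the adjustment raises the organ pipe's frequency.
The beat rate fell, so the adjustment moved the organ pipe toward 556 Hz — it must have started below the reference.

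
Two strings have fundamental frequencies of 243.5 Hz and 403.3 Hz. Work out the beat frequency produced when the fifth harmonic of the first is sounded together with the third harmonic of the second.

7.6 Hz

Fifth harmonic of the first: 5·243.5 = 1217.5 Hz.
Third harmonic of the second: 3·403.3 = 1209.9 Hz.
f_beat = |1217.5 − 1209.9| = 7.6 Hz.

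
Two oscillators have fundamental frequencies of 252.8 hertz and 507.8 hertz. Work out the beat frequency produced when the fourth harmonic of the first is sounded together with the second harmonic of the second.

4.4 Hz

Fourth harmonic of the first: 4·252.8 = 1011.2 Hz.
Second harmonic of the second: 2·507.8 = 1015.6 Hz.
f_beat = |1011.2 − 1015.6| = 4.4 Hz.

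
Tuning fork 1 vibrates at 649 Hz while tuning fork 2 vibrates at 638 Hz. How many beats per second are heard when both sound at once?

f_beat = |f₁ − f₂|.
|649 − 638| = 11 Hz.

11 Hz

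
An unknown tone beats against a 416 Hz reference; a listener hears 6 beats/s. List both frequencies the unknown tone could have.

410 Hz or 422 Hz

|f − 416| = 6, so f = 416 ± 6.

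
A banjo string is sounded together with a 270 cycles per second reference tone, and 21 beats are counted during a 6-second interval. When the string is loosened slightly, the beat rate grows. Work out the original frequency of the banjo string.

266.5 Hz

Beat frequency = 21/6 = 3.5 Hz.
|f − 270| = 3.5, so the banjo string was at either 266.5 Hz or 273.5 Hz.
Reducing tension lowers a string's frequency; the adjustment lowers the banjo string's frequency.
The beat rate rose, so the adjustment moved the banjo string further from 270 Hz — it was already below the reference.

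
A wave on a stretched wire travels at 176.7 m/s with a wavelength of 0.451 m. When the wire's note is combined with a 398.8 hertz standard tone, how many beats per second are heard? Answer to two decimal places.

7.00 Hz

Source frequency f = v/λ = 176.7/0.451 = 391.7960 Hz.
f_beat = |391.7960 − 398.8| = 7.00 Hz.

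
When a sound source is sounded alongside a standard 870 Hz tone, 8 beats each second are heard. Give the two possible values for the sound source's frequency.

862 Hz or 878 Hz

|f − 870| = 8, so f = 870 ± 8.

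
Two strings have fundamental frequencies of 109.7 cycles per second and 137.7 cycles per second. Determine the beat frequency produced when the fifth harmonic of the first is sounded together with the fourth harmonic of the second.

Fifth harmonic of the first: 5·109.7 = 548.5 Hz.
Fourth harmonic of the second: 4·137.7 = 550.8 Hz.
f_beat = |548.5 − 550.8| = 2.3 Hz.

2.3 Hz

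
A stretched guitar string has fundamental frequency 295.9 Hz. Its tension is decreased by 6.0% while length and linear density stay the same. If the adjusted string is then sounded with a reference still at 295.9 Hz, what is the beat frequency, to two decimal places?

9.01 Hz

For a string, f ∝ √T, so the new frequency is 295.9·√0.940 = 286.8857 Hz.
f_beat = |286.8857 − 295.9| = 9.01 Hz.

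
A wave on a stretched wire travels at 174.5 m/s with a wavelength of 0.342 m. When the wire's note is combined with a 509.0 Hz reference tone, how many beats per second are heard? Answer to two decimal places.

1.23 Hz

Source frequency f = v/λ = 174.5/0.342 = 510.2339 Hz.
f_beat = |510.2339 − 509.0| = 1.23 Hz.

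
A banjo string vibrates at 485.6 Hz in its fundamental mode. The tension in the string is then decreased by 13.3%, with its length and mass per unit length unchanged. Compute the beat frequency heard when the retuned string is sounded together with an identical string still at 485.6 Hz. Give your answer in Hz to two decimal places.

33.44 Hz

For a string, f ∝ √T, so the new frequency is 485.6·√0.867 = 452.1559 Hz.
f_beat = |452.1559 − 485.6| = 33.44 Hz.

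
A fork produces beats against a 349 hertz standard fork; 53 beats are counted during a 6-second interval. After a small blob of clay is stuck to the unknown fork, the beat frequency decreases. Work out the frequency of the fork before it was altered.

Beat frequency = 53/6 = 8.8333 Hz.
|f − 349| = 8.8333, so the fork was at either 340.1667 Hz or 357.8333 Hz.
Adding mass to a fork lowers its frequency; the adjustment lowers the fork's frequency.
The beat rate fell, so the adjustment moved the fork toward 349 Hz — it must have started above the reference.

357.8333 Hz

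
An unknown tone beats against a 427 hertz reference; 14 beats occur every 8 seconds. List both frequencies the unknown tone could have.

425.25 Hz or 428.75 Hz

Beat frequency = 14/8 = 1.75 Hz.
|f − 427| = 1.75, so f = 427 ± 1.75.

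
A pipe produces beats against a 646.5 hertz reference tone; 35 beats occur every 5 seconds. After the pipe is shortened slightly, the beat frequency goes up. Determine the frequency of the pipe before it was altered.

653.5 Hz

Beat frequency = 35/5 = 7 Hz.
|f − 646.5| = 7, so the pipe was at either 639.5 Hz or 653.5 Hz.
A shorter pipe has a higher fundamental; the adjustment raises the pipe's frequency.
The beat rate rose, so the adjustment moved the pipe further from 646.5 Hz — it was already above the reference.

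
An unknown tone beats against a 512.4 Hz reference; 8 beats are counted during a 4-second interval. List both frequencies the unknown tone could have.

510.4 Hz or 514.4 Hz

Beat frequency = 8/4 = 2 Hz.
|f − 512.4| = 2, so f = 512.4 ± 2.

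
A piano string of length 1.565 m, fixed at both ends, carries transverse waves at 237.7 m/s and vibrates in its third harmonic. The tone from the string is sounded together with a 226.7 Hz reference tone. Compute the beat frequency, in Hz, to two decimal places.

For a string fixed at both ends, f_n = n·v/(2L) = 3·237.7/(2·1.565) = 227.8275 Hz.
f_beat = |227.8275 − 226.7| = 1.13 Hz.

1.13 Hz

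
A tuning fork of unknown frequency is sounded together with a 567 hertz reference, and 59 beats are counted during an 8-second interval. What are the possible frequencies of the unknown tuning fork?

559.625 Hz or 574.375 Hz

Beat frequency = 59/8 = 7.375 Hz.
|f − 567| = 7.375, so f = 567 ± 7.375.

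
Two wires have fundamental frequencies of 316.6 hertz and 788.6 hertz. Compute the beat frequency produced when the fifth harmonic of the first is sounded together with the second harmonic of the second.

Fifth harmonic of the first: 5·316.6 = 1583.0 Hz.
Second harmonic of the second: 2·788.6 = 1577.2 Hz.
f_beat = |1583.0 − 1577.2| = 5.8 Hz.

5.8 Hz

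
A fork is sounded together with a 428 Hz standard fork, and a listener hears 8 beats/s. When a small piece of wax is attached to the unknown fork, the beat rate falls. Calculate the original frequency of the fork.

|f − 428| = 8, so the fork was at either 420 Hz or 436 Hz.
Loading a fork with wax lowers its frequency; the adjustment lowers the fork's frequency.
The beat rate fell, so the adjustment moved the fork toward 428 Hz — it must have started above the reference.

436 Hz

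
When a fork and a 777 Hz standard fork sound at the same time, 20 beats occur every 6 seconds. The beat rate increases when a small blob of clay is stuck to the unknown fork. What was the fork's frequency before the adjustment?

Beat frequency = 20/6 = 3.3333 Hz.
|f − 777| = 3.3333, so the fork was at either 773.6667 Hz or 780.3333 Hz.
Adding mass to a fork lowers its frequency; the adjustment lowers the fork's frequency.
The beat rate rose, so the adjustment moved the fork further from 777 Hz — it was already below the reference.

773.6667 Hz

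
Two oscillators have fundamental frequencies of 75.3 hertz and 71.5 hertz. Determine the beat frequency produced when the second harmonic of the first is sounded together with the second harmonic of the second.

7.6 Hz

Second harmonic of the first: 2·75.3 = 150.6 Hz.
Second harmonic of the second: 2·71.5 = 143.0 Hz.
f_beat = |150.6 − 143.0| = 7.6 Hz.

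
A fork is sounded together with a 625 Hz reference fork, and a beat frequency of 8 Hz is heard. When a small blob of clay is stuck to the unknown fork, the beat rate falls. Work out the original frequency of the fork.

|f − 625| = 8, so the fork was at either 617 Hz or 633 Hz.
Adding mass to a fork lowers its frequency; the adjustment lowers the fork's frequency.
The beat rate fell, so the adjustment moved the fork toward 625 Hz — it must have started above the reference.

633 Hz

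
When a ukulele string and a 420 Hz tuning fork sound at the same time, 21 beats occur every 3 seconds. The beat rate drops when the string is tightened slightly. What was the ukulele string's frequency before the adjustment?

Beat frequency = 21/3 = 7 Hz.
|f − 420| = 7, so the ukulele string was at either 413 Hz or 427 Hz.
Increasing tension raises a string's frequency; the adjustment raises the ukulele string's frequency.
The beat rate fell, so the adjustment moved the ukulele string toward 420 Hz — it must have started below the reference.

413 Hz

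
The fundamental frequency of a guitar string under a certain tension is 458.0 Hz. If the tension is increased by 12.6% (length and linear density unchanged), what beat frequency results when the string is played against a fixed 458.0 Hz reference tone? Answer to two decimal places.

28.00 Hz

For a string, f ∝ √T, so the new frequency is 458.0·√1.126 = 485.9982 Hz.
f_beat = |485.9982 − 458.0| = 28.00 Hz.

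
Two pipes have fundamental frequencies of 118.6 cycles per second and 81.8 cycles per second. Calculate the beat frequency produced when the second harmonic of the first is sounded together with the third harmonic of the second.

8.2 Hz

Second harmonic of the first: 2·118.6 = 237.2 Hz.
Third harmonic of the second: 3·81.8 = 245.4 Hz.
f_beat = |237.2 − 245.4| = 8.2 Hz.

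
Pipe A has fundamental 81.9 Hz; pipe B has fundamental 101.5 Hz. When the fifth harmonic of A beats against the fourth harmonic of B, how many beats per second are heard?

Fifth harmonic of the first: 5·81.9 = 409.5 Hz.
Fourth harmonic of the second: 4·101.5 = 406.0 Hz.
f_beat = |409.5 − 406.0| = 3.5 Hz.

3.5 Hz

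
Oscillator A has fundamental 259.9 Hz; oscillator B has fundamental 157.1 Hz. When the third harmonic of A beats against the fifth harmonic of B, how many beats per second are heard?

5.8 Hz

Third harmonic of the first: 3·259.9 = 779.7 Hz.
Fifth harmonic of the second: 5·157.1 = 785.5 Hz.
f_beat = |779.7 − 785.5| = 5.8 Hz.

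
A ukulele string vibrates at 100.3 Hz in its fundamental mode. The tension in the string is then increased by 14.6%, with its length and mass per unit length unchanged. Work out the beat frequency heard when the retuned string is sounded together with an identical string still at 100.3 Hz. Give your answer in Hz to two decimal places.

For a string, f ∝ √T, so the new frequency is 100.3·√1.146 = 107.3725 Hz.
f_beat = |107.3725 − 100.3| = 7.07 Hz.

7.07 Hz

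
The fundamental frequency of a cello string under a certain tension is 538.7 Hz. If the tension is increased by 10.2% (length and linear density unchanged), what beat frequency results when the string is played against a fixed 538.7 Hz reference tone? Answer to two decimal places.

26.81 Hz

For a string, f ∝ √T, so the new frequency is 538.7·√1.102 = 565.5067 Hz.
f_beat = |565.5067 − 538.7| = 26.81 Hz.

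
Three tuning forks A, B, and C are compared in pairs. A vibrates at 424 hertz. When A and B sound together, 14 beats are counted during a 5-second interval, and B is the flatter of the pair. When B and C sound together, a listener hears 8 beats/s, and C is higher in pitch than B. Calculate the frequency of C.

429.2 Hz

A–B: Beat frequency = 14/5 = 2.8 Hz.
B is below A, so f_B = 424 − 2.8 = 421.2 Hz.
C is above B, so f_C = 421.2 + 8 = 429.2 Hz.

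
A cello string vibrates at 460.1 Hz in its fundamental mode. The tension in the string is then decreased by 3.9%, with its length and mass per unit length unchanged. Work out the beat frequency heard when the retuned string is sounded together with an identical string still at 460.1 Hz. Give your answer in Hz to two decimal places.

For a string, f ∝ √T, so the new frequency is 460.1·√0.961 = 451.0388 Hz.
f_beat = |451.0388 − 460.1| = 9.06 Hz.

9.06 Hz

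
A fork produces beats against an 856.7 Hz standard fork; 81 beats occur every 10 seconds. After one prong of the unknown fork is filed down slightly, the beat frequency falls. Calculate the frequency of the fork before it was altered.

Beat frequency = 81/10 = 8.1 Hz.
|f − 856.7| = 8.1, so the fork was at either 848.6 Hz or 864.8 Hz.
Filing a prong removes mass and raises the fork's frequency; the adjustment raises the fork's frequency.
The beat rate fell, so the adjustment moved the fork toward 856.7 Hz — it must have started below the reference.

848.6 Hz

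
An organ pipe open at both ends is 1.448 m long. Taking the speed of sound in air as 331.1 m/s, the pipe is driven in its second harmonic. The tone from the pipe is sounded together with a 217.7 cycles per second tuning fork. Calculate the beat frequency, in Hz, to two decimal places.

10.96 Hz

Open pipe: f_n = n·v/(2L) = 2·331.1/(2·1.448) = 228.6602 Hz.
f_beat = |228.6602 − 217.7| = 10.96 Hz.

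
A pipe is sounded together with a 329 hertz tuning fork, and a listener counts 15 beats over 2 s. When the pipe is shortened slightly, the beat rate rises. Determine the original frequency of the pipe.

Beat frequency = 15/2 = 7.5 Hz.
|f − 329| = 7.5, so the pipe was at either 321.5 Hz or 336.5 Hz.
A shorter pipe has a higher fundamental; the adjustment raises the pipe's frequency.
The beat rate rose, so the adjustment moved the pipe further from 329 Hz — it was already above the reference.

336.5 Hz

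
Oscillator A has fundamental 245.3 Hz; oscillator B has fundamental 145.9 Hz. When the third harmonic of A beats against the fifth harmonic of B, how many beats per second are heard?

Third harmonic of the first: 3·245.3 = 735.9 Hz.
Fifth harmonic of the second: 5·145.9 = 729.5 Hz.
f_beat = |735.9 − 729.5| = 6.4 Hz.

6.4 Hz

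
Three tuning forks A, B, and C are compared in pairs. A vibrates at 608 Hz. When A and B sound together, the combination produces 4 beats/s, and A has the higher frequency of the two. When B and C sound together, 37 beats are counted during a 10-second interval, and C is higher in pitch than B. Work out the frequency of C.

B is below A, so f_B = 608 − 4 = 604 Hz.
B–C: Beat frequency = 37/10 = 3.7 Hz.
C is above B, so f_C = 604 + 3.7 = 607.7 Hz.

607.7 Hz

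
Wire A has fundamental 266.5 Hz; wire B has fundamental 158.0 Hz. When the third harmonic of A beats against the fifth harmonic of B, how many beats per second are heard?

9.5 Hz

Third harmonic of the first: 3·266.5 = 799.5 Hz.
Fifth harmonic of the second: 5·158.0 = 790.0 Hz.
f_beat = |799.5 − 790.0| = 9.5 Hz.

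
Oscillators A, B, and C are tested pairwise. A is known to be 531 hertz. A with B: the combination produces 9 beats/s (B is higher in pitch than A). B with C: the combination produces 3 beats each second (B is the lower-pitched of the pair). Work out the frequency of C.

543 Hz

B is above A, so f_B = 531 + 9 = 540 Hz.
C is above B, so f_C = 540 + 3 = 543 Hz.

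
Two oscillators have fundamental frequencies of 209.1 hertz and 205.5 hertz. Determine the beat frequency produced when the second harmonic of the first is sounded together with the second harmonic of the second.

Second harmonic of the first: 2·209.1 = 418.2 Hz.
Second harmonic of the second: 2·205.5 = 411.0 Hz.
f_beat = |418.2 − 411.0| = 7.2 Hz.

7.2 Hz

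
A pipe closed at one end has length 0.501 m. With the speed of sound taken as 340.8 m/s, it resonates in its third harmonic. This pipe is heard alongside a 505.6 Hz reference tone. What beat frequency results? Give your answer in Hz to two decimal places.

4.58 Hz

Closed pipe (odd harmonics): f_n = n·v/(4L) = 3·340.8/(4·0.501) = 510.1796 Hz.
f_beat = |510.1796 − 505.6| = 4.58 Hz.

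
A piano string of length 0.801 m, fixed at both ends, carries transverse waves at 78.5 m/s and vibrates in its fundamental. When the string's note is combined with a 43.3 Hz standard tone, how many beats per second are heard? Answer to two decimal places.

For a string fixed at both ends, f_n = n·v/(2L) = 1·78.5/(2·0.801) = 49.0012 Hz.
f_beat = |49.0012 − 43.3| = 5.70 Hz.

5.70 Hz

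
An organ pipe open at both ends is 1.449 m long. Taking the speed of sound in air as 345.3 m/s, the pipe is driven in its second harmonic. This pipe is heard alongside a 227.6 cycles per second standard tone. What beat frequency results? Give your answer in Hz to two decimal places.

10.70 Hz

Open pipe: f_n = n·v/(2L) = 2·345.3/(2·1.449) = 238.3023 Hz.
f_beat = |238.3023 − 227.6| = 10.70 Hz.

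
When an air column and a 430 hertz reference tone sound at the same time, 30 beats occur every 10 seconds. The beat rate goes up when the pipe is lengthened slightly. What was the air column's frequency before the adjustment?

Beat frequency = 30/10 = 3 Hz.
|f − 430| = 3, so the air column was at either 427 Hz or 433 Hz.
A longer pipe has a lower fundamental; the adjustment lowers the air column's frequency.
The beat rate rose, so the adjustment moved the air column further from 430 Hz — it was already below the reference.

427 Hz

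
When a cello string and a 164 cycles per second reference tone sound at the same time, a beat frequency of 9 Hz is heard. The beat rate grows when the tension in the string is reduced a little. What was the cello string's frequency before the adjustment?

155 Hz

|f − 164| = 9, so the cello string was at either 155 Hz or 173 Hz.
Lower tension means lower frequency; the adjustment lowers the cello string's frequency.
The beat rate rose, so the adjustment moved the cello string further from 164 Hz — it was already below the reference.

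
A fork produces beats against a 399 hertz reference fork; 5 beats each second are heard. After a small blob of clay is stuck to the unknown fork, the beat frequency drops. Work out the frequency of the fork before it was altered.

404 Hz

|f − 399| = 5, so the fork was at either 394 Hz or 404 Hz.
Adding mass to a fork lowers its frequency; the adjustment lowers the fork's frequency.
The beat rate fell, so the adjustment moved the fork toward 399 Hz — it must have started above the reference.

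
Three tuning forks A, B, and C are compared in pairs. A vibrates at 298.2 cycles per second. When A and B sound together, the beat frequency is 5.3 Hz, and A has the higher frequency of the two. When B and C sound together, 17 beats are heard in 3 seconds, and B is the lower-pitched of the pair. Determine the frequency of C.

298.5667 Hz

B is below A, so f_B = 298.2 − 5.3 = 292.9 Hz.
B–C: Beat frequency = 17/3 = 5.6667 Hz.
C is above B, so f_C = 292.9 + 5.6667 = 298.5667 Hz.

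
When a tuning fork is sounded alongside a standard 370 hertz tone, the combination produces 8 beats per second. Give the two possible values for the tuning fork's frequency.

362 Hz or 378 Hz

|f − 370| = 8, so f = 370 ± 8.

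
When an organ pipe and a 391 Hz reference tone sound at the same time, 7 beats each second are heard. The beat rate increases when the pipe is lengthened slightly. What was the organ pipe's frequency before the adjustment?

|f − 391| = 7, so the organ pipe was at either 384 Hz or 398 Hz.
A longer pipe has a lower fundamental; the adjustment lowers the organ pipe's frequency.
The beat rate rose, so the adjustment moved the organ pipe further from 391 Hz — it was already below the reference.

384 Hz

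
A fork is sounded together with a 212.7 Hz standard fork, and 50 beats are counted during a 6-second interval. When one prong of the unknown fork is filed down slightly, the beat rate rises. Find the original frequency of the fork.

221.0333 Hz

Beat frequency = 50/6 = 8.3333 Hz.
|f − 212.7| = 8.3333, so the fork was at either 204.3667 Hz or 221.0333 Hz.
Filing a prong removes mass and raises the fork's frequency; the adjustment raises the fork's frequency.
The beat rate rose, so the adjustment moved the fork further from 212.7 Hz — it was already above the reference.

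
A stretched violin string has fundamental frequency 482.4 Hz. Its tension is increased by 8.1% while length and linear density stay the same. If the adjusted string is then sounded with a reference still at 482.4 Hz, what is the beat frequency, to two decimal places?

For a string, f ∝ √T, so the new frequency is 482.4·√1.081 = 501.5568 Hz.
f_beat = |501.5568 − 482.4| = 19.16 Hz.

19.16 Hz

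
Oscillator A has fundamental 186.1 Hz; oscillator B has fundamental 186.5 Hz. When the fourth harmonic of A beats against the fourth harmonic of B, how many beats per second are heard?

Fourth harmonic of the first: 4·186.1 = 744.4 Hz.
Fourth harmonic of the second: 4·186.5 = 746.0 Hz.
f_beat = |744.4 − 746.0| = 1.6 Hz.

1.6 Hz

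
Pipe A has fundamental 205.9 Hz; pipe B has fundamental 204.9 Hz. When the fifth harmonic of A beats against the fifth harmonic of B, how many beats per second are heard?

5.0 Hz

Fifth harmonic of the first: 5·205.9 = 1029.5 Hz.
Fifth harmonic of the second: 5·204.9 = 1024.5 Hz.
f_beat = |1029.5 − 1024.5| = 5.0 Hz.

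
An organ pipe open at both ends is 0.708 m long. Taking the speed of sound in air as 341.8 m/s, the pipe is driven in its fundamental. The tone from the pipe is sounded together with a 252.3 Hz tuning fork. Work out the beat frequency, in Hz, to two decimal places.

10.92 Hz

Open pipe: f_n = n·v/(2L) = 1·341.8/(2·0.708) = 241.3842 Hz.
f_beat = |241.3842 − 252.3| = 10.92 Hz.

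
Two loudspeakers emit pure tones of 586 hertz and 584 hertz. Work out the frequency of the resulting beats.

2 Hz

f_beat = |f₁ − f₂|.
|586 − 584| = 2 Hz.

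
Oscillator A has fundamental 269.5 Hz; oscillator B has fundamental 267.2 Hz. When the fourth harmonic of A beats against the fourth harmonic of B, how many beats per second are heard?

9.2 Hz

Fourth harmonic of the first: 4·269.5 = 1078.0 Hz.
Fourth harmonic of the second: 4·267.2 = 1068.8 Hz.
f_beat = |1078.0 − 1068.8| = 9.2 Hz.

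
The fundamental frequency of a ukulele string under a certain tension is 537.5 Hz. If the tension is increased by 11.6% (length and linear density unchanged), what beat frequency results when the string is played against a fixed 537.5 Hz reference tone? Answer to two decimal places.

30.32 Hz

For a string, f ∝ √T, so the new frequency is 537.5·√1.116 = 567.8198 Hz.
f_beat = |567.8198 − 537.5| = 30.32 Hz.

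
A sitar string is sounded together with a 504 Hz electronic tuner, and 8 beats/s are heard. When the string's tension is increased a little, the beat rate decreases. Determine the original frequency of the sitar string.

|f − 504| = 8, so the sitar string was at either 496 Hz or 512 Hz.
Higher tension means higher frequency; the adjustment raises the sitar string's frequency.
The beat rate fell, so the adjustment moved the sitar string toward 504 Hz — it must have started below the reference.

496 Hz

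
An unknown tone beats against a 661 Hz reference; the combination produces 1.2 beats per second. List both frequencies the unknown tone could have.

|f − 661| = 1.2, so f = 661 ± 1.2.

659.8 Hz or 662.2 Hz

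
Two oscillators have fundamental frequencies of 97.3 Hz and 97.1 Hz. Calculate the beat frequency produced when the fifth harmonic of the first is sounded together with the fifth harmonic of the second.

1.0 Hz

Fifth harmonic of the first: 5·97.3 = 486.5 Hz.
Fifth harmonic of the second: 5·97.1 = 485.5 Hz.
f_beat = |486.5 − 485.5| = 1.0 Hz.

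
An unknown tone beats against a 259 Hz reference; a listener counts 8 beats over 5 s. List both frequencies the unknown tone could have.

257.4 Hz or 260.6 Hz

Beat frequency = 8/5 = 1.6 Hz.
|f − 259| = 1.6, so f = 259 ± 1.6.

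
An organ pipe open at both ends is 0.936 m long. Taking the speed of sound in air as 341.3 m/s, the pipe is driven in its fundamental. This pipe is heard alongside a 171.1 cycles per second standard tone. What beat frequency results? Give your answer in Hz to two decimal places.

11.22 Hz

Open pipe: f_n = n·v/(2L) = 1·341.3/(2·0.936) = 182.3184 Hz.
f_beat = |182.3184 − 171.1| = 11.22 Hz.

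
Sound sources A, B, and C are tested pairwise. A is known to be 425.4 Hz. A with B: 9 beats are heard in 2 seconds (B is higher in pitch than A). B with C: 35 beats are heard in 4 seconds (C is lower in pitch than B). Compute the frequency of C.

421.15 Hz

A–B: Beat frequency = 9/2 = 4.5 Hz.
B is above A, so f_B = 425.4 + 4.5 = 429.9 Hz.
B–C: Beat frequency = 35/4 = 8.75 Hz.
C is below B, so f_C = 429.9 − 8.75 = 421.15 Hz.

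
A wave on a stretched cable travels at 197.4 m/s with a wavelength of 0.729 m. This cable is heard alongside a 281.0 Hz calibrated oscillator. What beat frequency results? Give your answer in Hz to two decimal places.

Source frequency f = v/λ = 197.4/0.729 = 270.7819 Hz.
f_beat = |270.7819 − 281.0| = 10.22 Hz.

10.22 Hz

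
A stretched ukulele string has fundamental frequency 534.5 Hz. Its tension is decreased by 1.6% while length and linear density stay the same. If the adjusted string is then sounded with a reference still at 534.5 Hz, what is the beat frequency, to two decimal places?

4.29 Hz

For a string, f ∝ √T, so the new frequency is 534.5·√0.984 = 530.2068 Hz.
f_beat = |530.2068 − 534.5| = 4.29 Hz.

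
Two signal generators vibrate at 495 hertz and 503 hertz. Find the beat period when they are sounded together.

0.125 s

f_beat = |495 − 503| = 8 Hz.
Beat period T = 1 / f_beat = 1 / 8 s.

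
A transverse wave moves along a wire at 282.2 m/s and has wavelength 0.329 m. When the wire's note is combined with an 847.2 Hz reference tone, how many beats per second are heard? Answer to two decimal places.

Source frequency f = v/λ = 282.2/0.329 = 857.7508 Hz.
f_beat = |857.7508 − 847.2| = 10.55 Hz.

10.55 Hz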